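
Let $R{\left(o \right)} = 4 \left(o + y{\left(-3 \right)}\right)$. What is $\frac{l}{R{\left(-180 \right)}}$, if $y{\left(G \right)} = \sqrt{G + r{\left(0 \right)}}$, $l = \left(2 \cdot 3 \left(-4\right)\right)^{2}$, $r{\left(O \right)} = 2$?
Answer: $- \frac{25920}{32401} - \frac{144 i}{32401} \approx -0.79998 - 0.0044443 i$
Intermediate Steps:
$l = 576$ ($l = \left(6 \left(-4\right)\right)^{2} = \left(-24\right)^{2} = 576$)
$y{\left(G \right)} = \sqrt{2 + G}$ ($y{\left(G \right)} = \sqrt{G + 2} = \sqrt{2 + G}$)
$R{\left(o \right)} = 4 i + 4 o$ ($R{\left(o \right)} = 4 \left(o + \sqrt{2 - 3}\right) = 4 \left(o + \sqrt{-1}\right) = 4 \left(o + i\right) = 4 \left(i + o\right) = 4 i + 4 o$)
$\frac{l}{R{\left(-180 \right)}} = \frac{576}{4 i + 4 \left(-180\right)} = \frac{576}{4 i - 720} = \frac{576}{-720 + 4 i} = 576 \frac{-720 - 4 i}{518416} = \frac{36 \left(-720 - 4 i\right)}{32401}$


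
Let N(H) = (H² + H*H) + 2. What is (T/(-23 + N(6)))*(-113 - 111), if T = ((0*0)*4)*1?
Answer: 0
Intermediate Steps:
N(H) = 2 + 2*H² (N(H) = (H² + H²) + 2 = 2*H² + 2 = 2 + 2*H²)
T = 0 (T = (0*4)*1 = 0*1 = 0)
(T/(-23 + N(6)))*(-113 - 111) = (0/(-23 + (2 + 2*6²)))*(-113 - 111) = (0/(-23 + (2 + 2*36)))*(-224) = (0/(-23 + (2 + 72)))*(-224) = (0/(-23 + 74))*(-224) = (0/51)*(-224) = ((1/51)*0)*(-224) = 0*(-224) = 0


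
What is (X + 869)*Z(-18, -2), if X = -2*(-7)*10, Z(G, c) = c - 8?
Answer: -10090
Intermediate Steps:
Z(G, c) = -8 + c
X = 140 (X = 14*10 = 140)
(X + 869)*Z(-18, -2) = (140 + 869)*(-8 - 2) = 1009*(-10) = -10090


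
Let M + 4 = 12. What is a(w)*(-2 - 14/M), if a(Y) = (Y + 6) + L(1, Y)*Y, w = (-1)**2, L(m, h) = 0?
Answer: -105/4 ≈ -26.250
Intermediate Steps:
w = 1
M = 8 (M = -4 + 12 = 8)
a(Y) = 6 + Y (a(Y) = (Y + 6) + 0*Y = (6 + Y) + 0 = 6 + Y)
a(w)*(-2 - 14/M) = (6 + 1)*(-2 - 14/8) = 7*(-2 - 14*1/8) = 7*(-2 - 7/4) = 7*(-15/4) = -105/4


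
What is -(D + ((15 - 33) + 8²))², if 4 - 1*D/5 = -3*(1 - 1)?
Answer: -4356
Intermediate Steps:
D = 20 (D = 20 - (-15)*(1 - 1) = 20 - (-15)*0 = 20 - 5*0 = 20 + 0 = 20)
-(D + ((15 - 33) + 8²))² = -(20 + ((15 - 33) + 8²))² = -(20 + (-18 + 64))² = -(20 + 46)² = -1*66² = -1*4356 = -4356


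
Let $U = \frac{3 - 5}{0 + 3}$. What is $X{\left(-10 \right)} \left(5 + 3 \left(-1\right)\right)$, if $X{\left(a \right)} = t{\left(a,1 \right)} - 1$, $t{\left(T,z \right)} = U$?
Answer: $- \frac{10}{3} \approx -3.3333$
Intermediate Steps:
$U = - \frac{2}{3} \approx -0.66667$
$t{\left(T,z \right)} = - \frac{2}{3}$
$X{\left(a \right)} = - \frac{5}{3}$ ($X{\left(a \right)} = - \frac{2}{3} - 1 = - \frac{5}{3}$)
$X{\left(-10 \right)} \left(5 + 3 \left(-1\right)\right) = - \frac{5 \left(5 + 3 \left(-1\right)\right)}{3} = - \frac{5 \left(5 - 3\right)}{3} = \left(- \frac{5}{3}\right) 2 = - \frac{10}{3}$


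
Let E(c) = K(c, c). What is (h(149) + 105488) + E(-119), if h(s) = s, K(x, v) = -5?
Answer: 105632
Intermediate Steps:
E(c) = -5
(h(149) + 105488) + E(-119) = (149 + 105488) - 5 = 105637 - 5 = 105632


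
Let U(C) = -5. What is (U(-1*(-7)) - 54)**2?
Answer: 3481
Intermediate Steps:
(U(-1*(-7)) - 54)**2 = (-5 - 54)**2 = (-59)**2 = 3481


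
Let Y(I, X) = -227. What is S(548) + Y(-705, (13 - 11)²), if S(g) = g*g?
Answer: 300077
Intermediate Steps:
S(g) = g²
S(548) + Y(-705, (13 - 11)²) = 548² - 227 = 300304 - 227 = 300077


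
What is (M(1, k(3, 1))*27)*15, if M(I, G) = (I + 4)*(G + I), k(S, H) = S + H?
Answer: 10125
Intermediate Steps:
k(S, H) = H + S
M(I, G) = (4 + I)*(G + I)
(M(1, k(3, 1))*27)*15 = ((1² + 4*(1 + 3) + 4*1 + (1 + 3)*1)*27)*15 = ((1 + 4*4 + 4 + 4*1)*27)*15 = ((1 + 16 + 4 + 4)*27)*15 = (25*27)*15 = 675*15 = 10125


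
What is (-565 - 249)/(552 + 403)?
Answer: -814/955 ≈ -0.85236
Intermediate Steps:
(-565 - 249)/(552 + 403) = -814/955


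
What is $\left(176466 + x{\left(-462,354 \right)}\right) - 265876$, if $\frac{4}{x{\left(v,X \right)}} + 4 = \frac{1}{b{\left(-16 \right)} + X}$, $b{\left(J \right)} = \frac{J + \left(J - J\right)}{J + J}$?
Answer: $- \frac{126695388}{1417} \approx -89411.0$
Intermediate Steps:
$b{\left(J \right)} = \frac{1}{2}$ ($b{\left(J \right)} = \frac{J + 0}{2 J} = J \frac{1}{2 J} = \frac{1}{2}$)
$x{\left(v,X \right)} = \frac{4}{-4 + \frac{1}{\frac{1}{2} + X}}$
$\left(176466 + x{\left(-462,354 \right)}\right) - 265876 = \left(176466 + \frac{2 \left(-1 - 708\right)}{1 + 4 \cdot 354}\right) - 265876 = \left(176466 + \frac{2 \left(-1 - 708\right)}{1 + 1416}\right) - 265876 = \left(176466 + 2 \cdot \frac{1}{1417} \left(-709\right)\right) - 265876 = \left(176466 - \frac{1418}{1417}\right) - 265876 = \frac{250050904}{1417} - 265876 = - \frac{126695388}{1417}$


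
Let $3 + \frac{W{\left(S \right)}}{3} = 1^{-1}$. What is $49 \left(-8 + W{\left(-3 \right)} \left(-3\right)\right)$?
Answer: $490$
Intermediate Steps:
$W{\left(S \right)} = -6$ ($W{\left(S \right)} = -9 + \frac{3}{1} = -9 + 3 \cdot 1 = -9 + 3 = -6$)
$49 \left(-8 + W{\left(-3 \right)} \left(-3\right)\right) = 49 \left(-8 - -18\right) = 49 \left(-8 + 18\right) = 49 \cdot 10 = 490$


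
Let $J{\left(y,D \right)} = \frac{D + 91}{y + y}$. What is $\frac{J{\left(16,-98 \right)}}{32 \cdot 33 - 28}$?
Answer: $- \frac{7}{32896} \approx -0.00021279$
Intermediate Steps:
$J{\left(y,D \right)} = \frac{91 + D}{2 y}$
$\frac{J{\left(16,-98 \right)}}{32 \cdot 33 - 28} = \frac{\frac{1}{2} \cdot \frac{1}{16} \left(91 - 98\right)}{32 \cdot 33 - 28} = \frac{\frac{1}{2} \cdot \frac{1}{16} \left(-7\right)}{1056 - 28} = - \frac{7}{32 \cdot 1028} = \left(- \frac{7}{32}\right) \frac{1}{1028} = - \frac{7}{32896}$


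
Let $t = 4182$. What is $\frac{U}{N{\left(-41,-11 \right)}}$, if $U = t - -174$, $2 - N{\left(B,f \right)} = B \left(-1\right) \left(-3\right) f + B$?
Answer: $- \frac{2178}{655} \approx -3.3252$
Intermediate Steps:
$N{\left(B,f \right)} = 2 - B - 3 B f$ ($N{\left(B,f \right)} = 2 - \left(B \left(-1\right) \left(-3\right) f + B\right) = 2 - \left(- B \left(-3\right) f + B\right) = 2 - \left(3 B f + B\right) = 2 - \left(B + 3 B f\right) = 2 - B - 3 B f$)
$U = 4356$ ($U = 4182 - -174 = 4182 + 174 = 4356$)
$\frac{U}{N{\left(-41,-11 \right)}} = \frac{4356}{2 - -41 - \left(-123\right) \left(-11\right)} = \frac{4356}{2 + 41 - 1353} = \frac{4356}{-1310} = 4356 \left(- \frac{1}{1310}\right) = - \frac{2178}{655}$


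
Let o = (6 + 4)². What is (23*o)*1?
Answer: 2300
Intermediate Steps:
o = 100 (o = 10² = 100)
(23*o)*1 = (23*100)*1 = 2300*1 = 2300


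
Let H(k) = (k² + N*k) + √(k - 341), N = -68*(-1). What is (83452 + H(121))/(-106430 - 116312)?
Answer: -106321/222742 - I*√55/111371 ≈ -0.47733 - 6.659e-5*I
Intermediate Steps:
N = 68
H(k) = k² + √(-341 + k) + 68*k (H(k) = (k² + 68*k) + √(k - 341) = (k² + 68*k) + √(-341 + k) = k² + √(-341 + k) + 68*k)
(83452 + H(121))/(-106430 - 116312) = (83452 + (121² + √(-341 + 121) + 68*121))/(-106430 - 116312) = (83452 + (14641 + √(-220) + 8228))/(-222742) = (83452 + (14641 + 2*I*√55 + 8228))*(-1/222742) = (83452 + (22869 + 2*I*√55))*(-1/222742) = (106321 + 2*I*√55)*(-1/222742) = -106321/222742 - I*√55/111371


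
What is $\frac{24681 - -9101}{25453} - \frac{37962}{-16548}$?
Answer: $\frac{254211887}{70199374} \approx 3.6213$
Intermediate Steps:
$\frac{24681 - -9101}{25453} - \frac{37962}{-16548} = \left(24681 + 9101\right) \frac{1}{25453} - - \frac{6327}{2758} = 33782 \cdot \frac{1}{25453} + \frac{6327}{2758} = \frac{33782}{25453} + \frac{6327}{2758} = \frac{254211887}{70199374}$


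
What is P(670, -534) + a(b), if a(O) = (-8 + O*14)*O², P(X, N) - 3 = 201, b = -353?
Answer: -616814346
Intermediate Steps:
P(X, N) = 204 (P(X, N) = 3 + 201 = 204)
a(O) = O²*(-8 + 14*O) (a(O) = (-8 + 14*O)*O² = O²*(-8 + 14*O))
P(670, -534) + a(b) = 204 + (-353)²*(-8 + 14*(-353)) = 204 + 124609*(-8 - 4942) = 204 + 124609*(-4950) = 204 - 616814550 = -616814346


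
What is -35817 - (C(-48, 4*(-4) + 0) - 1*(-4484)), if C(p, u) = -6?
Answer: -40295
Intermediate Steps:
-35817 - (C(-48, 4*(-4) + 0) - 1*(-4484)) = -35817 - (-6 - 1*(-4484)) = -35817 - (-6 + 4484) = -35817 - 1*4478 = -35817 - 4478 = -40295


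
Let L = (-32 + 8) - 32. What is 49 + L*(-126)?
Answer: 7105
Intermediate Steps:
L = -56 (L = -24 - 32 = -56)
49 + L*(-126) = 49 - 56*(-126) = 49 + 7056 = 7105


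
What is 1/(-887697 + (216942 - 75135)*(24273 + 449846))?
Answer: 1/67232505336 ≈ 1.4874e-11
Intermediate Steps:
1/(-887697 + (216942 - 75135)*(24273 + 449846)) = 1/(-887697 + 141807*474119) = 1/(-887697 + 67233393033) = 1/67232505336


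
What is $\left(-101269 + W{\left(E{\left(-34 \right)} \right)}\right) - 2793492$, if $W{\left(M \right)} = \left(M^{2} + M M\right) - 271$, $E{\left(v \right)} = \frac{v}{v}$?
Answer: $-2895030$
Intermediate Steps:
$E{\left(v \right)} = 1$
$W{\left(M \right)} = -271 + 2 M^{2}$ ($W{\left(M \right)} = \left(M^{2} + M^{2}\right) - 271 = 2 M^{2} - 271 = -271 + 2 M^{2}$)
$\left(-101269 + W{\left(E{\left(-34 \right)} \right)}\right) - 2793492 = \left(-101269 - \left(271 - 2 \cdot 1^{2}\right)\right) - 2793492 = \left(-101269 + \left(-271 + 2 \cdot 1\right)\right) - 2793492 = \left(-101269 + \left(-271 + 2\right)\right) - 2793492 = \left(-101269 - 269\right) - 2793492 = -101538 - 2793492 = -2895030$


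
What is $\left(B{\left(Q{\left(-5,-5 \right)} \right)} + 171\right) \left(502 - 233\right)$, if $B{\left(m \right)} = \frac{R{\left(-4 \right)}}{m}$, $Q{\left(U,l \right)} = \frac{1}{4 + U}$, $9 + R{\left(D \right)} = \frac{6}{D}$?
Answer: $\frac{97647}{2} \approx 48824.0$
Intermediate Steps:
$R{\left(D \right)} = -9 + \frac{6}{D}$
$B{\left(m \right)} = - \frac{21}{2 m}$ ($B{\left(m \right)} = \frac{-9 + \frac{6}{-4}}{m} = \frac{-9 + 6 \left(- \frac{1}{4}\right)}{m} = \frac{-9 - \frac{3}{2}}{m} = - \frac{21}{2 m}$)
$\left(B{\left(Q{\left(-5,-5 \right)} \right)} + 171\right) \left(502 - 233\right) = \left(- \frac{21}{2 \frac{1}{4 - 5}} + 171\right) \left(502 - 233\right) = \left(- \frac{21}{2 \frac{1}{-1}} + 171\right) 269 = \left(- \frac{21}{2 \left(-1\right)} + 171\right) 269 = \left(\left(- \frac{21}{2}\right) \left(-1\right) + 171\right) 269 = \left(\frac{21}{2} + 171\right) 269 = \frac{363}{2} \cdot 269 = \frac{97647}{2}$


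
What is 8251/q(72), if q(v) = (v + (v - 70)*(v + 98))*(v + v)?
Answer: 8251/59328 ≈ 0.13907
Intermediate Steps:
q(v) = 2*v*(v + (-70 + v)*(98 + v)) (q(v) = (v + (-70 + v)*(98 + v))*(2*v) = 2*v*(v + (-70 + v)*(98 + v)))
8251/q(72) = 8251/((2*72*(-6860 + 72² + 29*72))) = 8251/((2*72*(-6860 + 5184 + 2088))) = 8251/((2*72*412)) = 8251/59328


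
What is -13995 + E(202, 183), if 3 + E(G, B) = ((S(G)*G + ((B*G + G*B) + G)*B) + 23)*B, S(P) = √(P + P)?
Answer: 2482663737 + 73932*√101 ≈ 2.4834e+9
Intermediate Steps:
S(P) = √2*√P (S(P) = √(2*P) = √2*√P)
E(G, B) = -3 + B*(23 + B*(G + 2*B*G) + √2*G^(3/2)) (E(G, B) = -3 + (((√2*√G)*G + ((B*G + G*B) + G)*B) + 23)*B = -3 + ((√2*G^(3/2) + ((B*G + B*G) + G)*B) + 23)*B = -3 + ((√2*G^(3/2) + (2*B*G + G)*B) + 23)*B = -3 + ((√2*G^(3/2) + (G + 2*B*G)*B) + 23)*B = -3 + ((√2*G^(3/2) + B*(G + 2*B*G)) + 23)*B = -3 + ((B*(G + 2*B*G) + √2*G^(3/2)) + 23)*B = -3 + (23 + B*(G + 2*B*G) + √2*G^(3/2))*B = -3 + B*(23 + B*(G + 2*B*G) + √2*G^(3/2)))
-13995 + E(202, 183) = -13995 + (-3 + 23*183 + 202*183² + 2*202*183³ + 183*√2*202^(3/2)) = -13995 + (-3 + 4209 + 202*33489 + 2*202*6128487 + 183*√2*(202*√202)) = -13995 + (-3 + 4209 + 6764778 + 2475908748 + 73932*√101) = -13995 + (2482677732 + 73932*√101) = 2482663737 + 73932*√101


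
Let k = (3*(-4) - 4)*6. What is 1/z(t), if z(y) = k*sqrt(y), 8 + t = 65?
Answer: -sqrt(57)/5472 ≈ -0.0013797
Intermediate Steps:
t = 57 (t = -8 + 65 = 57)
k = -96 (k = (-12 - 4)*6 = -16*6 = -96)
z(y) = -96*sqrt(y)
1/z(t) = 1/(-96*sqrt(57)) = -sqrt(57)/5472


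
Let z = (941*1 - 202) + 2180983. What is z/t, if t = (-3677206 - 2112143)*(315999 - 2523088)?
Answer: 2181722/12777608495061 ≈ 1.7075e-7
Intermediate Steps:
z = 2181722 (z = (941 - 202) + 2180983 = 739 + 2180983 = 2181722)
t = 12777608495061 (t = -5789349*(-2207089) = 12777608495061)
z/t = 2181722/12777608495061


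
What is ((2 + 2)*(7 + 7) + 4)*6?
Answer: 360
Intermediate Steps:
((2 + 2)*(7 + 7) + 4)*6 = (4*14 + 4)*6 = (56 + 4)*6 = 60*6 = 360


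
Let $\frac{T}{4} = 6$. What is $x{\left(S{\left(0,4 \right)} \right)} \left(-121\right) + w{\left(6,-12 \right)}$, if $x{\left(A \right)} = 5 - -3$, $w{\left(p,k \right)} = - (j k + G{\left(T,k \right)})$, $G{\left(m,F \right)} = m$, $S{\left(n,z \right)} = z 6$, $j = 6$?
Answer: $-920$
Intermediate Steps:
$T = 24$ ($T = 4 \cdot 6 = 24$)
$S{\left(n,z \right)} = 6 z$
$w{\left(p,k \right)} = -24 - 6 k$ ($w{\left(p,k \right)} = - (6 k + 24) = - (24 + 6 k) = -24 - 6 k$)
$x{\left(A \right)} = 8$ ($x{\left(A \right)} = 5 + 3 = 8$)
$x{\left(S{\left(0,4 \right)} \right)} \left(-121\right) + w{\left(6,-12 \right)} = 8 \left(-121\right) - -48 = -968 + \left(-24 + 72\right) = -968 + 48 = -920$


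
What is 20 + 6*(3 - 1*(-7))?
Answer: 80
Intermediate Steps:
20 + 6*(3 - 1*(-7)) = 20 + 6*(3 + 7) = 20 + 6*10 = 20 + 60 = 80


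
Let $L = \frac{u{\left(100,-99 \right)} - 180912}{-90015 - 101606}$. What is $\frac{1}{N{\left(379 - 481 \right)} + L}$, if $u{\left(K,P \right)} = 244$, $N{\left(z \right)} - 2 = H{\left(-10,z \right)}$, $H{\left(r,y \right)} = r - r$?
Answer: $\frac{191621}{563910} \approx 0.33981$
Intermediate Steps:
$H{\left(r,y \right)} = 0$
$N{\left(z \right)} = 2$ ($N{\left(z \right)} = 2 + 0 = 2$)
$L = \frac{180668}{191621}$ ($L = \frac{244 - 180912}{-90015 - 101606} = - \frac{180668}{-191621} = \left(-180668\right) \left(- \frac{1}{191621}\right) = \frac{180668}{191621} \approx 0.94284$)
$\frac{1}{N{\left(379 - 481 \right)} + L} = \frac{1}{2 + \frac{180668}{191621}} = \frac{1}{\frac{563910}{191621}} = \frac{191621}{563910}$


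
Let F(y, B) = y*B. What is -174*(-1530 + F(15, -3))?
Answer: 274050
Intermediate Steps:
F(y, B) = B*y
-174*(-1530 + F(15, -3)) = -174*(-1530 - 3*15) = -174*(-1530 - 45) = -174*(-1575) = 274050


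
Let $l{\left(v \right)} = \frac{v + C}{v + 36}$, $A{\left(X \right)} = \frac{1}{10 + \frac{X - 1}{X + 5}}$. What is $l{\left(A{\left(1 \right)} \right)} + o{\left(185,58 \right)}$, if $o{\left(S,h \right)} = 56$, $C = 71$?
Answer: $\frac{20927}{361} \approx 57.97$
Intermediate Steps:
$A{\left(X \right)} = \frac{1}{10 + \frac{-1 + X}{5 + X}}$
$l{\left(v \right)} = \frac{71 + v}{36 + v}$ ($l{\left(v \right)} = \frac{v + 71}{v + 36} = \frac{71 + v}{36 + v}$)
$l{\left(A{\left(1 \right)} \right)} + o{\left(185,58 \right)} = \frac{71 + \frac{5 + 1}{49 + 11 \cdot 1}}{36 + \frac{5 + 1}{49 + 11 \cdot 1}} + 56 = \frac{71 + \frac{1}{49 + 11} \cdot 6}{36 + \frac{1}{49 + 11} \cdot 6} + 56 = \frac{71 + \frac{1}{60} \cdot 6}{36 + \frac{1}{60} \cdot 6} + 56 = \frac{71 + \frac{1}{10}}{36 + \frac{1}{10}} + 56 = \frac{1}{\frac{361}{10}} \cdot \frac{711}{10} + 56 = \frac{10}{361} \cdot \frac{711}{10} + 56 = \frac{711}{361} + 56 = \frac{20927}{361}$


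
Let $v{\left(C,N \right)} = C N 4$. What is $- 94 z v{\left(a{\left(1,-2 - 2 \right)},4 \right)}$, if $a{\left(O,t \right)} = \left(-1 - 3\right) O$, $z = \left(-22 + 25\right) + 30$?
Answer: $198528$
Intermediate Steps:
$z = 33$ ($z = 3 + 30 = 33$)
$a{\left(O,t \right)} = - 4 O$
$v{\left(C,N \right)} = 4 C N$
$- 94 z v{\left(a{\left(1,-2 - 2 \right)},4 \right)} = \left(-94\right) 33 \cdot 4 \left(\left(-4\right) 1\right) 4 = - 3102 \cdot 4 \left(-4\right) 4 = \left(-3102\right) \left(-64\right) = 198528$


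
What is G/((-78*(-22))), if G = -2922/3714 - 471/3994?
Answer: -2236627/4242442776 ≈ -0.00052720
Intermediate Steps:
G = -2236627/2472286 (G = -2922*1/3714 - 471*1/3994 = -487/619 - 471/3994 = -2236627/2472286 ≈ -0.90468)
G/((-78*(-22))) = -2236627/(2472286*((-78*(-22)))) = -2236627/2472286/1716 = -2236627/2472286*1/1716 = -2236627/4242442776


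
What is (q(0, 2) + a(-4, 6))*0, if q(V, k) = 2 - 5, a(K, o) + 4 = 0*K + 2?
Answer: 0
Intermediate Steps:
a(K, o) = -2 (a(K, o) = -4 + (0*K + 2) = -4 + (0 + 2) = -4 + 2 = -2)
q(V, k) = -3
(q(0, 2) + a(-4, 6))*0 = (-3 - 2)*0 = -5*0 = 0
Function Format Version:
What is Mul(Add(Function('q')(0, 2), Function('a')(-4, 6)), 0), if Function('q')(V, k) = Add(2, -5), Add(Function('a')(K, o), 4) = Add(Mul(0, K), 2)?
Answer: 0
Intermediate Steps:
Function('a')(K, o) = -2 (Function('a')(K, o) = Add(-4, Add(Mul(0, K), 2)) = Add(-4, Add(0, 2)) = Add(-4, 2) = -2)
Function('q')(V, k) = -3
Mul(Add(Function('q')(0, 2), Function('a')(-4, 6)), 0) = Mul(Add(-3, -2), 0) = Mul(-5, 0) = 0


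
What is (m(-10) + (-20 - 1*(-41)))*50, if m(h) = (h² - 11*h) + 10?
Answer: 12050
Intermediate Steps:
m(h) = 10 + h² - 11*h
(m(-10) + (-20 - 1*(-41)))*50 = ((10 + (-10)² - 11*(-10)) + (-20 - 1*(-41)))*50 = ((10 + 100 + 110) + (-20 + 41))*50 = (220 + 21)*50 = 241*50 = 12050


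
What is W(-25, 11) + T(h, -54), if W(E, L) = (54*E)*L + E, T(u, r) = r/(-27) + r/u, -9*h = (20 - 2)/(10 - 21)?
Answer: -15170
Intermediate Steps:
h = 2/11 (h = -(20 - 2)/(9*(10 - 21)) = -2/(-11) = -2*(-1)/11 = -⅑*(-18/11) = 2/11 ≈ 0.18182)
T(u, r) = -r/27 + r/u (T(u, r) = r*(-1/27) + r/u = -r/27 + r/u)
W(E, L) = E + 54*E*L (W(E, L) = 54*E*L + E = E + 54*E*L)
W(-25, 11) + T(h, -54) = -25*(1 + 54*11) + (-1/27*(-54) - 54/2/11) = -25*(1 + 594) + (2 - 54*11/2) = -25*595 + (2 - 297) = -14875 - 295 = -15170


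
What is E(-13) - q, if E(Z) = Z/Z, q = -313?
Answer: 314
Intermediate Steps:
E(Z) = 1
E(-13) - q = 1 - 1*(-313) = 1 + 313 = 314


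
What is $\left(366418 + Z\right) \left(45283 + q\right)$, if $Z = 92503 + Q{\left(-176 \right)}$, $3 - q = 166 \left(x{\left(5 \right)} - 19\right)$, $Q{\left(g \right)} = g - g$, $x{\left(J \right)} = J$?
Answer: $21849228810$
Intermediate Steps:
$Q{\left(g \right)} = 0$
$q = 2327$ ($q = 3 - 166 \left(5 - 19\right) = 3 - 166 \left(-14\right) = 3 - -2324 = 3 + 2324 = 2327$)
$Z = 92503$ ($Z = 92503 + 0 = 92503$)
$\left(366418 + Z\right) \left(45283 + q\right) = \left(366418 + 92503\right) \left(45283 + 2327\right) = 458921 \cdot 47610 = 21849228810$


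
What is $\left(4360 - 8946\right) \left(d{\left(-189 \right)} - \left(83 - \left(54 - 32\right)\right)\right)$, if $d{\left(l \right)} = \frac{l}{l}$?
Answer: $275160$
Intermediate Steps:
$d{\left(l \right)} = 1$
$\left(4360 - 8946\right) \left(d{\left(-189 \right)} - \left(83 - \left(54 - 32\right)\right)\right) = \left(4360 - 8946\right) \left(1 - \left(83 - \left(54 - 32\right)\right)\right) = - 4586 \left(1 - \left(83 - \left(54 - 32\right)\right)\right) = - 4586 \left(1 + \left(1 \cdot 22 - 83\right)\right) = - 4586 \left(1 + \left(22 - 83\right)\right) = - 4586 \left(1 - 61\right) = \left(-4586\right) \left(-60\right) = 275160$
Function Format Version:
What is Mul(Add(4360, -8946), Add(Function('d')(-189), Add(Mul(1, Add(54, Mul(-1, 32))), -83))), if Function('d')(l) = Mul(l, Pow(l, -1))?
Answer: 275160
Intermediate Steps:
Function('d')(l) = 1
Mul(Add(4360, -8946), Add(Function('d')(-189), Add(Mul(1, Add(54, Mul(-1, 32))), -83))) = Mul(Add(4360, -8946), Add(1, Add(Mul(1, Add(54, Mul(-1, 32))), -83))) = Mul(-4586, Add(1, Add(Mul(1, Add(54, -32)), -83))) = Mul(-4586, Add(1, Add(Mul(1, 22), -83))) = Mul(-4586, Add(1, Add(22, -83))) = Mul(-4586, Add(1, -61)) = Mul(-4586, -60) = 275160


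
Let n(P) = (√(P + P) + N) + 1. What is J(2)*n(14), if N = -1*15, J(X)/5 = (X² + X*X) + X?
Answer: -700 + 100*√7 ≈ -435.42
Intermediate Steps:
J(X) = 5*X + 10*X² (J(X) = 5*((X² + X*X) + X) = 5*((X² + X²) + X) = 5*(2*X² + X) = 5*(X + 2*X²) = 5*X + 10*X²)
N = -15
n(P) = -14 + √2*√P (n(P) = (√(P + P) - 15) + 1 = (√(2*P) - 15) + 1 = (√2*√P - 15) + 1 = (-15 + √2*√P) + 1 = -14 + √2*√P)
J(2)*n(14) = (5*2*(1 + 2*2))*(-14 + √2*√14) = (5*2*(1 + 4))*(-14 + 2*√7) = (5*2*5)*(-14 + 2*√7) = 50*(-14 + 2*√7) = -700 + 100*√7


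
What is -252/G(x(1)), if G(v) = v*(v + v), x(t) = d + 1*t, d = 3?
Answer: -63/8 ≈ -7.8750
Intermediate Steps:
x(t) = 3 + t (x(t) = 3 + 1*t = 3 + t)
G(v) = 2*v² (G(v) = v*(2*v) = 2*v²)
-252/G(x(1)) = -252*1/(2*(3 + 1)²) = -252/(2*4²) = -252/(2*16) = -252/32 = -252*1/32 = -63/8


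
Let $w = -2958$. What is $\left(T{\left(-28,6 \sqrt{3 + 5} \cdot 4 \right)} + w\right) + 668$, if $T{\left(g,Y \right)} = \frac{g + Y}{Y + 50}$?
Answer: $- \frac{1205328}{527} - \frac{936 \sqrt{2}}{527} \approx -2289.7$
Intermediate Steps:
$T{\left(g,Y \right)} = \frac{Y + g}{50 + Y}$
$\left(T{\left(-28,6 \sqrt{3 + 5} \cdot 4 \right)} + w\right) + 668 = \left(\frac{6 \sqrt{3 + 5} \cdot 4 - 28}{50 + 6 \sqrt{3 + 5} \cdot 4} - 2958\right) + 668 = \left(\frac{6 \sqrt{8} \cdot 4 - 28}{50 + 6 \sqrt{8} \cdot 4} - 2958\right) + 668 = \left(\frac{6 \cdot 2 \sqrt{2} \cdot 4 - 28}{50 + 6 \cdot 2 \sqrt{2} \cdot 4} - 2958\right) + 668 = \left(\frac{12 \sqrt{2} \cdot 4 - 28}{50 + 12 \sqrt{2} \cdot 4} - 2958\right) + 668 = \left(\frac{48 \sqrt{2} - 28}{50 + 48 \sqrt{2}} - 2958\right) + 668 = \left(\frac{-28 + 48 \sqrt{2}}{50 + 48 \sqrt{2}} - 2958\right) + 668 = \left(-2958 + \frac{-28 + 48 \sqrt{2}}{50 + 48 \sqrt{2}}\right) + 668 = -2290 + \frac{-28 + 48 \sqrt{2}}{50 + 48 \sqrt{2}}$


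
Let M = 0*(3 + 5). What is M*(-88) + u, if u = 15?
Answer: 15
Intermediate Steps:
M = 0 (M = 0*8 = 0)
M*(-88) + u = 0*(-88) + 15 = 0 + 15 = 15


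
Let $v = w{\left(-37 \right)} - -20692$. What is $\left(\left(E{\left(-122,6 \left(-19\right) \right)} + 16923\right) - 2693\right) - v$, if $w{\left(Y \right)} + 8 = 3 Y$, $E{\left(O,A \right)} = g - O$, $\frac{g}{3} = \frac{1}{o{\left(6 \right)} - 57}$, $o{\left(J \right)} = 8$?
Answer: $- \frac{304832}{49} \approx -6221.1$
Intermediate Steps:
$g = - \frac{3}{49}$ ($g = \frac{3}{8 - 57} = \frac{3}{-49} = 3 \left(- \frac{1}{49}\right) = - \frac{3}{49} \approx -0.061224$)
$E{\left(O,A \right)} = - \frac{3}{49} - O$
$w{\left(Y \right)} = -8 + 3 Y$
$v = 20573$ ($v = \left(-8 + 3 \left(-37\right)\right) - -20692 = \left(-8 - 111\right) + 20692 = -119 + 20692 = 20573$)
$\left(\left(E{\left(-122,6 \left(-19\right) \right)} + 16923\right) - 2693\right) - v = \left(\left(\left(- \frac{3}{49} - -122\right) + 16923\right) - 2693\right) - 20573 = \left(\left(\left(- \frac{3}{49} + 122\right) + 16923\right) - 2693\right) - 20573 = \left(\left(\frac{5975}{49} + 16923\right) - 2693\right) - 20573 = \left(\frac{835202}{49} - 2693\right) - 20573 = \frac{703245}{49} - 20573 = - \frac{304832}{49}$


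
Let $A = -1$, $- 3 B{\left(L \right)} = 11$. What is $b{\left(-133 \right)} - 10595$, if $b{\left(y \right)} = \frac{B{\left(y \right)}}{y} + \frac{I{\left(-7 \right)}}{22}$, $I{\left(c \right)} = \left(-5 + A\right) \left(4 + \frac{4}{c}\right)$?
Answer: $- \frac{6643634}{627} \approx -10596.0$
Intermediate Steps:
$B{\left(L \right)} = - \frac{11}{3}$ ($B{\left(L \right)} = \left(- \frac{1}{3}\right) 11 = - \frac{11}{3}$)
$I{\left(c \right)} = -24 - \frac{24}{c}$ ($I{\left(c \right)} = \left(-5 - 1\right) \left(4 + \frac{4}{c}\right) = - 6 \left(4 + \frac{4}{c}\right) = -24 - \frac{24}{c}$)
$b{\left(y \right)} = - \frac{72}{77} - \frac{11}{3 y}$ ($b{\left(y \right)} = - \frac{11}{3 y} + \frac{-24 - \frac{24}{-7}}{22} = - \frac{11}{3 y} + \left(-24 - - \frac{24}{7}\right) \frac{1}{22} = - \frac{11}{3 y} + \left(-24 + \frac{24}{7}\right) \frac{1}{22} = - \frac{11}{3 y} - \frac{72}{77} = - \frac{72}{77} - \frac{11}{3 y}$)
$b{\left(-133 \right)} - 10595 = \frac{-847 - -28728}{231 \left(-133\right)} - 10595 = \frac{1}{231} \left(- \frac{1}{133}\right) \left(-847 + 28728\right) - 10595 = \frac{1}{231} \left(- \frac{1}{133}\right) 27881 - 10595 = - \frac{569}{627} - 10595 = - \frac{6643634}{627}$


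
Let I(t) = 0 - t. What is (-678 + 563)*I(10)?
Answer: 1150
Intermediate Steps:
I(t) = -t
(-678 + 563)*I(10) = (-678 + 563)*(-1*10) = -115*(-10) = 1150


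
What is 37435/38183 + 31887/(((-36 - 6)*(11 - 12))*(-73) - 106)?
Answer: -1098797501/121116476 ≈ -9.0722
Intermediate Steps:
37435/38183 + 31887/(((-36 - 6)*(11 - 12))*(-73) - 106) = 37435*(1/38183) + 31887/(-42*(-1)*(-73) - 106) = 37435/38183 + 31887/(42*(-73) - 106) = 37435/38183 + 31887/(-3066 - 106) = 37435/38183 + 31887/(-3172) = 37435/38183 + 31887*(-1/3172) = 37435/38183 - 31887/3172 = -1098797501/121116476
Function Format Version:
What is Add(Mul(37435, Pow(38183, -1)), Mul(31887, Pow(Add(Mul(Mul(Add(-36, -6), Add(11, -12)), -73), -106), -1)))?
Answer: Rational(-1098797501, 121116476) ≈ -9.0722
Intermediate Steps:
Add(Mul(37435, Pow(38183, -1)), Mul(31887, Pow(Add(Mul(Mul(Add(-36, -6), Add(11, -12)), -73), -106), -1))) = Add(Mul(37435, Rational(1, 38183)), Mul(31887, Pow(Add(Mul(Mul(-42, -1), -73), -106), -1))) = Add(Rational(37435, 38183), Mul(31887, Pow(Add(Mul(42, -73), -106), -1))) = Add(Rational(37435, 38183), Mul(31887, Pow(Add(-3066, -106), -1))) = Add(Rational(37435, 38183), Mul(31887, Pow(-3172, -1))) = Add(Rational(37435, 38183), Mul(31887, Rational(-1, 3172))) = Add(Rational(37435, 38183), Rational(-31887, 3172)) = Rational(-1098797501, 121116476)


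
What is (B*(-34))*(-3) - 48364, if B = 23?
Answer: -46018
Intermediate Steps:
(B*(-34))*(-3) - 48364 = (23*(-34))*(-3) - 48364 = -782*(-3) - 48364 = 2346 - 48364 = -46018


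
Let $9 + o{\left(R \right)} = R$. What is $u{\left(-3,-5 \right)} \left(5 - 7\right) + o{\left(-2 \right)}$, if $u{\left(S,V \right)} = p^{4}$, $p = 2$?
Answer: $-43$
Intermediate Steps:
$o{\left(R \right)} = -9 + R$
$u{\left(S,V \right)} = 16$ ($u{\left(S,V \right)} = 2^{4} = 16$)
$u{\left(-3,-5 \right)} \left(5 - 7\right) + o{\left(-2 \right)} = 16 \left(5 - 7\right) - 11 = 16 \left(-2\right) - 11 = -32 - 11 = -43$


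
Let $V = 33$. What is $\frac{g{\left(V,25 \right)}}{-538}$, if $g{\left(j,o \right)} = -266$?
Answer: $\frac{133}{269} \approx 0.49442$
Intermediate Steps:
$\frac{g{\left(V,25 \right)}}{-538} = - \frac{266}{-538} = \left(-266\right) \left(- \frac{1}{538}\right) = \frac{133}{269}$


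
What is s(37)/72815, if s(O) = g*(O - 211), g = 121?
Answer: -21054/72815 ≈ -0.28914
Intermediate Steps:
s(O) = -25531 + 121*O (s(O) = 121*(O - 211) = 121*(-211 + O) = -25531 + 121*O)
s(37)/72815 = (-25531 + 121*37)/72815 = (-25531 + 4477)*(1/72815) = -21054*1/72815 = -21054/72815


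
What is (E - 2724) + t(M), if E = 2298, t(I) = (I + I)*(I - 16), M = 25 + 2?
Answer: 168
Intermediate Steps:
M = 27
t(I) = 2*I*(-16 + I) (t(I) = (2*I)*(-16 + I) = 2*I*(-16 + I))
(E - 2724) + t(M) = (2298 - 2724) + 2*27*(-16 + 27) = -426 + 2*27*11 = -426 + 594 = 168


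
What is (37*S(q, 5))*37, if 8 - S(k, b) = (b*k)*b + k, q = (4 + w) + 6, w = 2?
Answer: -416176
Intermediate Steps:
q = 12 (q = (4 + 2) + 6 = 6 + 6 = 12)
S(k, b) = 8 - k - k*b² (S(k, b) = 8 - ((b*k)*b + k) = 8 - (k*b² + k) = 8 - (k + k*b²) = 8 + (-k - k*b²) = 8 - k - k*b²)
(37*S(q, 5))*37 = (37*(8 - 1*12 - 1*12*5²))*37 = (37*(8 - 12 - 1*12*25))*37 = (37*(8 - 12 - 300))*37 = (37*(-304))*37 = -11248*37 = -416176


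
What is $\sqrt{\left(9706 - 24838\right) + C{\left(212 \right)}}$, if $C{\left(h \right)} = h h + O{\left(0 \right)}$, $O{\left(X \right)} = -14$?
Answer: $\sqrt{29798} \approx 172.62$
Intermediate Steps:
$C{\left(h \right)} = -14 + h^{2}$ ($C{\left(h \right)} = h h - 14 = h^{2} - 14 = -14 + h^{2}$)
$\sqrt{\left(9706 - 24838\right) + C{\left(212 \right)}} = \sqrt{\left(9706 - 24838\right) - \left(14 - 212^{2}\right)} = \sqrt{\left(9706 - 24838\right) + \left(-14 + 44944\right)} = \sqrt{-15132 + 44930} = \sqrt{29798}$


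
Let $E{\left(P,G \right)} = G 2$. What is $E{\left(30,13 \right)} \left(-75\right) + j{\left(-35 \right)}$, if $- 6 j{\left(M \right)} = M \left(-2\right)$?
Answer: $- \frac{5885}{3} \approx -1961.7$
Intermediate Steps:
$E{\left(P,G \right)} = 2 G$
$j{\left(M \right)} = \frac{M}{3}$ ($j{\left(M \right)} = - \frac{M \left(-2\right)}{6} = - \frac{\left(-2\right) M}{6} = \frac{M}{3}$)
$E{\left(30,13 \right)} \left(-75\right) + j{\left(-35 \right)} = 2 \cdot 13 \left(-75\right) + \frac{1}{3} \left(-35\right) = 26 \left(-75\right) - \frac{35}{3} = -1950 - \frac{35}{3} = - \frac{5885}{3}$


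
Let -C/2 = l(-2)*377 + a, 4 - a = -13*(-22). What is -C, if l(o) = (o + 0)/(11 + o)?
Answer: -6584/9 ≈ -731.56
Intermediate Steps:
a = -282 (a = 4 - (-13)*(-22) = 4 - 1*286 = 4 - 286 = -282)
l(o) = o/(11 + o)
C = 6584/9 (C = -2*(-2/(11 - 2)*377 - 282) = -2*(-2/9*377 - 282) = -2*(-754/9 - 282) = -2*(-3292/9) = 6584/9 ≈ 731.56)
-C = -1*6584/9 = -6584/9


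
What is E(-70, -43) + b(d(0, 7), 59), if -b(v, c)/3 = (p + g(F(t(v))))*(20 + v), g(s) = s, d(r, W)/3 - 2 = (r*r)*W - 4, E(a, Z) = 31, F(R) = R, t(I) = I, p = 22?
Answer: -641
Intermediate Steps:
d(r, W) = -6 + 3*W*r² (d(r, W) = 6 + 3*((r*r)*W - 4) = 6 + 3*(r²*W - 4) = 6 + 3*(W*r² - 4) = 6 + 3*(-4 + W*r²) = 6 + (-12 + 3*W*r²) = -6 + 3*W*r²)
b(v, c) = -3*(20 + v)*(22 + v) (b(v, c) = -3*(22 + v)*(20 + v) = -3*(20 + v)*(22 + v))
E(-70, -43) + b(d(0, 7), 59) = 31 + (-1320 - 126*(-6 + 3*7*0²) - 3*(-6 + 3*7*0²)²) = 31 + (-1320 - 126*(-6 + 3*7*0) - 3*(-6 + 3*7*0)²) = 31 + (-1320 - 126*(-6 + 0) - 3*(-6 + 0)²) = 31 + (-1320 - 126*(-6) - 3*(-6)²) = 31 + (-1320 + 756 - 3*36) = 31 + (-1320 + 756 - 108) = 31 - 672 = -641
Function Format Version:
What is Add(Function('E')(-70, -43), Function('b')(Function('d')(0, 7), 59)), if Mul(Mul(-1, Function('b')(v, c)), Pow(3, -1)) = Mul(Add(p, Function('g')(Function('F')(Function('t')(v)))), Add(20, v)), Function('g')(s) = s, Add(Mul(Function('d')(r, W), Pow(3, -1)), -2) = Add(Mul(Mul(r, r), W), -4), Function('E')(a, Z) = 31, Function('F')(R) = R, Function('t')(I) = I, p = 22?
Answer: -641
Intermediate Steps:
Function('d')(r, W) = Add(-6, Mul(3, W, Pow(r, 2))) (Function('d')(r, W) = Add(6, Mul(3, Add(Mul(Mul(r, r), W), -4))) = Add(6, Mul(3, Add(Mul(Pow(r, 2), W), -4))) = Add(6, Mul(3, Add(Mul(W, Pow(r, 2)), -4))) = Add(6, Mul(3, Add(-4, Mul(W, Pow(r, 2))))) = Add(6, Add(-12, Mul(3, W, Pow(r, 2)))) = Add(-6, Mul(3, W, Pow(r, 2))))
Function('b')(v, c) = Mul(-3, Add(20, v), Add(22, v)) (Function('b')(v, c) = Mul(-3, Mul(Add(22, v), Add(20, v))) = Mul(-3, Mul(Add(20, v), Add(22, v))) = Mul(-3, Add(20, v), Add(22, v)))
Add(Function('E')(-70, -43), Function('b')(Function('d')(0, 7), 59)) = Add(31, Add(-1320, Mul(-126, Add(-6, Mul(3, 7, Pow(0, 2)))), Mul(-3, Pow(Add(-6, Mul(3, 7, Pow(0, 2))), 2)))) = Add(31, Add(-1320, Mul(-126, Add(-6, Mul(3, 7, 0))), Mul(-3, Pow(Add(-6, Mul(3, 7, 0)), 2)))) = Add(31, Add(-1320, Mul(-126, Add(-6, 0)), Mul(-3, Pow(Add(-6, 0), 2)))) = Add(31, Add(-1320, Mul(-126, -6), Mul(-3, Pow(-6, 2)))) = Add(31, Add(-1320, 756, Mul(-3, 36))) = Add(31, Add(-1320, 756, -108)) = Add(31, -672) = -641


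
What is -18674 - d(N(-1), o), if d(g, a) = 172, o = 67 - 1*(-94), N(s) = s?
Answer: -18846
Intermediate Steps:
o = 161 (o = 67 + 94 = 161)
-18674 - d(N(-1), o) = -18674 - 1*172 = -18674 - 172 = -18846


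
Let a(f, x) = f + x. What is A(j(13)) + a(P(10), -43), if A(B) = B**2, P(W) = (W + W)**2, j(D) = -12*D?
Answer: 24693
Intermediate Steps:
j(D) = -12*D
P(W) = 4*W**2 (P(W) = (2*W)**2 = 4*W**2)
A(j(13)) + a(P(10), -43) = (-12*13)**2 + (4*10**2 - 43) = (-156)**2 + (4*100 - 43) = 24336 + (400 - 43) = 24336 + 357 = 24693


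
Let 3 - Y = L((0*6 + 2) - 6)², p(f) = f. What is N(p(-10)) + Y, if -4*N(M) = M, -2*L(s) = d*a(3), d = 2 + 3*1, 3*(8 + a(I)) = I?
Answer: -1203/4 ≈ -300.75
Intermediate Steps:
a(I) = -8 + I/3
d = 5 (d = 2 + 3 = 5)
L(s) = 35/2 (L(s) = -5*(-8 + (⅓)*3)/2 = -5*(-8 + 1)/2 = -5*(-7)/2 = -½*(-35) = 35/2)
N(M) = -M/4
Y = -1213/4 (Y = 3 - (35/2)² = 3 - 1*1225/4 = 3 - 1225/4 = -1213/4 ≈ -303.25)
N(p(-10)) + Y = -¼*(-10) - 1213/4 = 5/2 - 1213/4 = -1203/4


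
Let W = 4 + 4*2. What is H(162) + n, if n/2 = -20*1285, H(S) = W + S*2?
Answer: -51064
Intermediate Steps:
W = 12 (W = 4 + 8 = 12)
H(S) = 12 + 2*S (H(S) = 12 + S*2 = 12 + 2*S)
n = -51400 (n = 2*(-20*1285) = 2*(-25700) = -51400)
H(162) + n = (12 + 2*162) - 51400 = (12 + 324) - 51400 = 336 - 51400 = -51064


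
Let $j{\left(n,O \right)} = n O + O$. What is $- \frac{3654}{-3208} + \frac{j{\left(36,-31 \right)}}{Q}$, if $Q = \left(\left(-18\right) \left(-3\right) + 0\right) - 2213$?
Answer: $\frac{5784281}{3463036} \approx 1.6703$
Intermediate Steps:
$j{\left(n,O \right)} = O + O n$ ($j{\left(n,O \right)} = O n + O = O + O n$)
$Q = -2159$ ($Q = \left(54 + 0\right) - 2213 = 54 - 2213 = -2159$)
$- \frac{3654}{-3208} + \frac{j{\left(36,-31 \right)}}{Q} = - \frac{3654}{-3208} + \frac{\left(-31\right) \left(1 + 36\right)}{-2159} = \left(-3654\right) \left(- \frac{1}{3208}\right) + \left(-31\right) 37 \left(- \frac{1}{2159}\right) = \frac{1827}{1604} - - \frac{1147}{2159} = \frac{1827}{1604} + \frac{1147}{2159} = \frac{5784281}{3463036}$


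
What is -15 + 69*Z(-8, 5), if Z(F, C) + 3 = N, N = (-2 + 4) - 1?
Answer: -153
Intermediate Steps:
N = 1 (N = 2 - 1 = 1)
Z(F, C) = -2 (Z(F, C) = -3 + 1 = -2)
-15 + 69*Z(-8, 5) = -15 + 69*(-2) = -15 - 138 = -153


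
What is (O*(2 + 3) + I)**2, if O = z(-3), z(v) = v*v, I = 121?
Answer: 27556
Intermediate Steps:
z(v) = v**2
O = 9 (O = (-3)**2 = 9)
(O*(2 + 3) + I)**2 = (9*(2 + 3) + 121)**2 = (9*5 + 121)**2 = (45 + 121)**2 = 166**2 = 27556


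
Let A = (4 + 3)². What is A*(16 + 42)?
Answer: 2842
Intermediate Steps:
A = 49 (A = 7² = 49)
A*(16 + 42) = 49*(16 + 42) = 49*58 = 2842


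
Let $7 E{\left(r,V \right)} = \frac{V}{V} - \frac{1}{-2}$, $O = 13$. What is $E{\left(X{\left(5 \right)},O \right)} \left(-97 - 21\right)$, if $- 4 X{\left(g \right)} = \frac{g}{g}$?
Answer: $- \frac{177}{7} \approx -25.286$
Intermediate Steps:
$X{\left(g \right)} = - \frac{1}{4}$ ($X{\left(g \right)} = - \frac{g \frac{1}{g}}{4} = \left(- \frac{1}{4}\right) 1 = - \frac{1}{4}$)
$E{\left(r,V \right)} = \frac{3}{14}$ ($E{\left(r,V \right)} = \frac{\frac{V}{V} - \frac{1}{-2}}{7} = \frac{1 - - \frac{1}{2}}{7} = \frac{1 + \frac{1}{2}}{7} = \frac{1}{7} \cdot \frac{3}{2} = \frac{3}{14}$)
$E{\left(X{\left(5 \right)},O \right)} \left(-97 - 21\right) = \frac{3 \left(-97 - 21\right)}{14} = \frac{3}{14} \left(-118\right) = - \frac{177}{7}$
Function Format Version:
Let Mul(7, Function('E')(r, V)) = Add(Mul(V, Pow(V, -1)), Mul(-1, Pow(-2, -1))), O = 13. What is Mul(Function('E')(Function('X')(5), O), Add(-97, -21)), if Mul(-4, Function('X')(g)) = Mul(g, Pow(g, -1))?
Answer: Rational(-177, 7) ≈ -25.286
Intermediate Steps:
Function('X')(g) = Rational(-1, 4) (Function('X')(g) = Mul(Rational(-1, 4), Mul(g, Pow(g, -1))) = Mul(Rational(-1, 4), 1) = Rational(-1, 4))
Function('E')(r, V) = Rational(3, 14) (Function('E')(r, V) = Mul(Rational(1, 7), Add(Mul(V, Pow(V, -1)), Mul(-1, Pow(-2, -1)))) = Mul(Rational(1, 7), Add(1, Mul(-1, Rational(-1, 2)))) = Mul(Rational(1, 7), Add(1, Rational(1, 2))) = Mul(Rational(1, 7), Rational(3, 2)) = Rational(3, 14))
Mul(Function('E')(Function('X')(5), O), Add(-97, -21)) = Mul(Rational(3, 14), Add(-97, -21)) = Mul(Rational(3, 14), -118) = Rational(-177, 7)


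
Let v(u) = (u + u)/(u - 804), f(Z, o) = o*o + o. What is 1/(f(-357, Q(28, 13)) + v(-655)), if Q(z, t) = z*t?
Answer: 1459/193844050 ≈ 7.5267e-6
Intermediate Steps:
Q(z, t) = t*z
f(Z, o) = o + o**2 (f(Z, o) = o**2 + o = o + o**2)
v(u) = 2*u/(-804 + u) (v(u) = (2*u)/(-804 + u) = 2*u/(-804 + u))
1/(f(-357, Q(28, 13)) + v(-655)) = 1/((13*28)*(1 + 13*28) + 2*(-655)/(-804 - 655)) = 1/(364*(1 + 364) + 2*(-655)/(-1459)) = 1/(364*365 + 2*(-655)*(-1/1459)) = 1/(132860 + 1310/1459) = 1/(193844050/1459) = 1459/193844050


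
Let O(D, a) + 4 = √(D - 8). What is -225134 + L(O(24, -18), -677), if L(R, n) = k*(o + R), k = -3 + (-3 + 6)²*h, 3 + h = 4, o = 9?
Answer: -225080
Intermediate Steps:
h = 1 (h = -3 + 4 = 1)
k = 6 (k = -3 + (-3 + 6)²*1 = -3 + 3²*1 = -3 + 9*1 = -3 + 9 = 6)
O(D, a) = -4 + √(-8 + D) (O(D, a) = -4 + √(D - 8) = -4 + √(-8 + D))
L(R, n) = 54 + 6*R (L(R, n) = 6*(9 + R) = 54 + 6*R)
-225134 + L(O(24, -18), -677) = -225134 + (54 + 6*(-4 + √(-8 + 24))) = -225134 + (54 + 6*(-4 + √16)) = -225134 + (54 + 6*(-4 + 4)) = -225134 + (54 + 6*0) = -225134 + (54 + 0) = -225134 + 54 = -225080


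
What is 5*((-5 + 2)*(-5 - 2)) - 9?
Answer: 96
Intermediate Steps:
5*((-5 + 2)*(-5 - 2)) - 9 = 5*(-3*(-7)) - 9 = 5*21 - 9 = 105 - 9 = 96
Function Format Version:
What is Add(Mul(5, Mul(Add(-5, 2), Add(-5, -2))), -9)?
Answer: 96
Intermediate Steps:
Add(Mul(5, Mul(Add(-5, 2), Add(-5, -2))), -9) = Add(Mul(5, Mul(-3, -7)), -9) = Add(Mul(5, 21), -9) = Add(105, -9) = 96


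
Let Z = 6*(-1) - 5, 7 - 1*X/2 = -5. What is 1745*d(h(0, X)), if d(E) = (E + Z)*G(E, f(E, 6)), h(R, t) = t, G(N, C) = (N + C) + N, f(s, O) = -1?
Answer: 1066195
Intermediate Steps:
X = 24 (X = 14 - 2*(-5) = 14 + 10 = 24)
Z = -11 (Z = -6 - 5 = -11)
G(N, C) = C + 2*N (G(N, C) = (C + N) + N = C + 2*N)
d(E) = (-1 + 2*E)*(-11 + E) (d(E) = (E - 11)*(-1 + 2*E) = (-11 + E)*(-1 + 2*E) = (-1 + 2*E)*(-11 + E))
1745*d(h(0, X)) = 1745*((-1 + 2*24)*(-11 + 24)) = 1745*((-1 + 48)*13) = 1745*(47*13) = 1745*611 = 1066195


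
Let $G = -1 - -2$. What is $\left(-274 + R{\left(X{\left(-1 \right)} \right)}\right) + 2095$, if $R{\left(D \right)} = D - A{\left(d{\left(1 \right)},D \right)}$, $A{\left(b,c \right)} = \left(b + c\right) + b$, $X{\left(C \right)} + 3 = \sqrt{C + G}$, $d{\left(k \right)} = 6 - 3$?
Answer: $1815$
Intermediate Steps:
$d{\left(k \right)} = 3$
$G = 1$ ($G = -1 + 2 = 1$)
$X{\left(C \right)} = -3 + \sqrt{1 + C}$ ($X{\left(C \right)} = -3 + \sqrt{C + 1} = -3 + \sqrt{1 + C}$)
$A{\left(b,c \right)} = c + 2 b$
$R{\left(D \right)} = -6$ ($R{\left(D \right)} = D - \left(D + 2 \cdot 3\right) = D - \left(D + 6\right) = D - \left(6 + D\right) = -6$)
$\left(-274 + R{\left(X{\left(-1 \right)} \right)}\right) + 2095 = \left(-274 - 6\right) + 2095 = -280 + 2095 = 1815$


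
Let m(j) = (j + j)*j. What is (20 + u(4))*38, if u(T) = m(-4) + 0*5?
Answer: 1976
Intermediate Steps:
m(j) = 2*j**2 (m(j) = (2*j)*j = 2*j**2)
u(T) = 32 (u(T) = 2*(-4)**2 + 0*5 = 2*16 + 0 = 32 + 0 = 32)
(20 + u(4))*38 = (20 + 32)*38 = 52*38 = 1976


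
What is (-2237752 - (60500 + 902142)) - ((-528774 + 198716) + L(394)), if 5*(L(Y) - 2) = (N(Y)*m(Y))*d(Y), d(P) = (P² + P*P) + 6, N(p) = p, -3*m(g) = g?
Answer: 48154307738/15 ≈ 3.2103e+9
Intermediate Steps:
m(g) = -g/3
d(P) = 6 + 2*P² (d(P) = (P² + P²) + 6 = 2*P² + 6 = 6 + 2*P²)
L(Y) = 2 - Y²*(6 + 2*Y²)/15 (L(Y) = 2 + ((Y*(-Y/3))*(6 + 2*Y²))/5 = 2 + ((-Y²/3)*(6 + 2*Y²))/5 = 2 + (-Y²*(6 + 2*Y²)/3)/5 = 2 - Y²*(6 + 2*Y²)/15)
(-2237752 - (60500 + 902142)) - ((-528774 + 198716) + L(394)) = (-2237752 - (60500 + 902142)) - ((-528774 + 198716) + (2 - ⅖*394² - 2/15*394⁴)) = (-2237752 - 1*962642) - (-330058 + (2 - ⅖*155236 - 2/15*24098215696)) = (-2237752 - 962642) - (-330058 + (2 - 310472/5 - 48196431392/15)) = -3200394 - (-330058 - 48197362778/15) = -3200394 - 1*(-48202313648/15) = -3200394 + 48202313648/15 = 48154307738/15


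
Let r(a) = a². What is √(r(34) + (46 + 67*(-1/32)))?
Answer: √76794/8 ≈ 34.640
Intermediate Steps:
√(r(34) + (46 + 67*(-1/32))) = √(34² + (46 + 67*(-1/32))) = √(1156 + (46 + 67*(-1*1/32))) = √(1156 + (46 + 67*(-1/32))) = √(1156 + (46 - 67/32)) = √(1156 + 1405/32) = √(38397/32) = √76794/8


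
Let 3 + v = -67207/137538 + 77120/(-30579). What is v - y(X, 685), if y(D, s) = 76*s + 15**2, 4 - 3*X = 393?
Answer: -73308066404663/1401924834 ≈ -52291.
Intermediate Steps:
X = -389/3 (X = 4/3 - 1/3*393 = 4/3 - 131 = -389/3 ≈ -129.67)
y(D, s) = 225 + 76*s (y(D, s) = 76*s + 225 = 225 + 76*s)
v = -8426458973/1401924834 (v = -3 + (-67207/137538 + 77120/(-30579)) = -3 + (-67207*1/137538 + 77120*(-1/30579)) = -3 + (-67207/137538 - 77120/30579) = -3 - 4220684471/1401924834 = -8426458973/1401924834 ≈ -6.0106)
v - y(X, 685) = -8426458973/1401924834 - (225 + 76*685) = -8426458973/1401924834 - (225 + 52060) = -8426458973/1401924834 - 1*52285 = -8426458973/1401924834 - 52285 = -73308066404663/1401924834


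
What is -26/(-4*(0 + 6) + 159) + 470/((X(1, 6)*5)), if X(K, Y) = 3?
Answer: 4204/135 ≈ 31.141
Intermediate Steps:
-26/(-4*(0 + 6) + 159) + 470/((X(1, 6)*5)) = -26/(-4*(0 + 6) + 159) + 470/((3*5)) = -26/(-4*6 + 159) + 470/15 = -26/(-24 + 159) + 470*(1/15) = -26/135 + 94/3 = 4204/135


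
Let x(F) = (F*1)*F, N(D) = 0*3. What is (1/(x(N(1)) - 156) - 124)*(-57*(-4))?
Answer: -367555/13 ≈ -28273.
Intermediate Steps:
N(D) = 0
x(F) = F**2 (x(F) = F*F = F**2)
(1/(x(N(1)) - 156) - 124)*(-57*(-4)) = (1/(0**2 - 156) - 124)*(-57*(-4)) = (1/(0 - 156) - 124)*228 = (1/(-156) - 124)*228 = (-1/156 - 124)*228 = -19345/156*228 = -367555/13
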